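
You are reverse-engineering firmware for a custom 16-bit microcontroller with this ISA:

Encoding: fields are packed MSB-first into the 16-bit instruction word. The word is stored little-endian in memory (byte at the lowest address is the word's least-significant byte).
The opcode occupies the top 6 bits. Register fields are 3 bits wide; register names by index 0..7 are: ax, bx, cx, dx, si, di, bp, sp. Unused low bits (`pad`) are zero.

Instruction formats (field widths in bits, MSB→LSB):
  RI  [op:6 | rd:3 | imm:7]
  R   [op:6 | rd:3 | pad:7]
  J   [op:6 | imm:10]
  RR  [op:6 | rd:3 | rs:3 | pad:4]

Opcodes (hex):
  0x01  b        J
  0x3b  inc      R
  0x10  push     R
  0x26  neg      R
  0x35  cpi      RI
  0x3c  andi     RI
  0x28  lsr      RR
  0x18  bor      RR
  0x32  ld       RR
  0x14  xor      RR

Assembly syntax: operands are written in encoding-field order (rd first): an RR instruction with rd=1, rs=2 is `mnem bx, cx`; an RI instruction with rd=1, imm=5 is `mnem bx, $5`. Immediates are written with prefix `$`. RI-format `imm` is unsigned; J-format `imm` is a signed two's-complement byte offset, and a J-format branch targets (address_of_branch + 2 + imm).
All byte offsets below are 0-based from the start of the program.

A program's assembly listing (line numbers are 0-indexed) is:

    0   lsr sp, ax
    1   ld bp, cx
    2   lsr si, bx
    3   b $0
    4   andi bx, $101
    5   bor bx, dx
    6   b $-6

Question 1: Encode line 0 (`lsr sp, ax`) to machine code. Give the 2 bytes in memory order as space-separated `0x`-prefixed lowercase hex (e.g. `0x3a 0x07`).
0x80 0xa3

0. lsr fields op=0x28:6|rd=7:3|rs=0:3|pad=0:4 → word a380h → 80 a3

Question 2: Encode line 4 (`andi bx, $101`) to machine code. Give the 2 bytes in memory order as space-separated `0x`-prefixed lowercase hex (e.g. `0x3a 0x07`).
0xe5 0xf0

L4: andi op=0x3c:6|rd=1:3|imm=101:7 ⇒ 0xf0e5 ⇒ little e5 f0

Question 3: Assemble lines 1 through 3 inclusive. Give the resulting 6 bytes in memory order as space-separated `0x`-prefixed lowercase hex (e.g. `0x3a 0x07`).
line 1 (ld): pack op=0x32:6|rd=6:3|rs=2:3|pad=0:4 = 0xcb20; little→ 20 cb
line 2 (lsr): pack op=0x28:6|rd=4:3|rs=1:3|pad=0:4 = 0xa210; little→ 10 a2
line 3 (b): pack op=0x1:6|imm=0:10 = 0x0400; little→ 00 04

0x20 0xcb 0x10 0xa2 0x00 0x04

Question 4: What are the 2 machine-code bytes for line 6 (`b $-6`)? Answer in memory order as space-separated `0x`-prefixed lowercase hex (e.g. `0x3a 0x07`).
0xfa 0x07

line 6 (b): pack op=0x1:6|imm=-6:10 = 0x07fa; little→ fa 07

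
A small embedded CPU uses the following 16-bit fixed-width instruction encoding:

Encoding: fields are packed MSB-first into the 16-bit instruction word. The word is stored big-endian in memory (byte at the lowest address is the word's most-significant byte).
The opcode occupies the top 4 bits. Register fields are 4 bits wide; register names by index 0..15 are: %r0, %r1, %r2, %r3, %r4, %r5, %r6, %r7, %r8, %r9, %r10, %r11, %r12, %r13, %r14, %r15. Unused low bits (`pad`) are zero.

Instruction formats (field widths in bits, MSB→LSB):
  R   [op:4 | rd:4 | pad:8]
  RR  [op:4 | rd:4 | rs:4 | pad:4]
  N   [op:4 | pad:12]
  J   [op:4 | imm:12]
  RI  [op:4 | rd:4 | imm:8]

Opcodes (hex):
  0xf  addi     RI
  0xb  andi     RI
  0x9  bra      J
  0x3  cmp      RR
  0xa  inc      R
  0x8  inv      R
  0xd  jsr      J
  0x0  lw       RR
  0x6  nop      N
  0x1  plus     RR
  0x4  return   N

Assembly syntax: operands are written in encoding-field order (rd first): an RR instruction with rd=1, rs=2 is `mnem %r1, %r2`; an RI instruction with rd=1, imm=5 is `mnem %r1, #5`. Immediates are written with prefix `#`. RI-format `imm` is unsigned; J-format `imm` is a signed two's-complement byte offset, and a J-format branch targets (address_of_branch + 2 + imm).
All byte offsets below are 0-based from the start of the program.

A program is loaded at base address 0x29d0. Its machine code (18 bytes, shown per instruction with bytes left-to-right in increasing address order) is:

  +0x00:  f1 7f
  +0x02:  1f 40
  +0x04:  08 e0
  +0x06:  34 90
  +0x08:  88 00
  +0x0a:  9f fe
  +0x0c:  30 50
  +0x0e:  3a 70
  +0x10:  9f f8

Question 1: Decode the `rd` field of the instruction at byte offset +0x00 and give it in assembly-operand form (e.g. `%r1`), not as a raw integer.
+0x00: f1 7f ⇒ word 0xf17f (big)
  top 4b → 0xf → addi [RI]
  rd: (w>>8)&0xf=0x1 → %r1
  imm: (w>>0)&0xff=0x7f → #127

%r1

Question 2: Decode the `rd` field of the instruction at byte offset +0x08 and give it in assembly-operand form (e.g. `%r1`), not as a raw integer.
@+08  big-endian(88 00) = 0x8800
  top 4b → 0x8 → inv [R]
  [11:8] rd=8 = %r8

%r8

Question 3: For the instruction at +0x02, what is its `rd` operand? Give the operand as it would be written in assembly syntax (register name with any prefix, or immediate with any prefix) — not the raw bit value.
off 0x02: read 1f 40 as big → 0x1f40
  top 4b → 0x1 → plus [RR]
  [11:8] rd=15 = %r15
  [7:4] rs=4 = %r4

%r15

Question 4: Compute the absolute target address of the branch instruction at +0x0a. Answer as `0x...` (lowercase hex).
+0x0a: 9f fe ⇒ word 0x9ffe (big)
  op=0x9ffe>>12=0x9 ⇒ bra (J)
  imm: (w>>0)&0xfff=0xffe (s12→-2) → #-2
  target = base 0x29d0 + off 0x0a + 2 + imm -2 = 0x29da

0x29da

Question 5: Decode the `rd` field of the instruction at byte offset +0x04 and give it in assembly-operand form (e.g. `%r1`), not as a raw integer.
%r8

@+04  big-endian(08 e0) = 0x08e0
  op=0x08e0>>12=0x0 ⇒ lw (RR)
  [11:8] rd=8 = %r8
  [7:4] rs=14 = %r14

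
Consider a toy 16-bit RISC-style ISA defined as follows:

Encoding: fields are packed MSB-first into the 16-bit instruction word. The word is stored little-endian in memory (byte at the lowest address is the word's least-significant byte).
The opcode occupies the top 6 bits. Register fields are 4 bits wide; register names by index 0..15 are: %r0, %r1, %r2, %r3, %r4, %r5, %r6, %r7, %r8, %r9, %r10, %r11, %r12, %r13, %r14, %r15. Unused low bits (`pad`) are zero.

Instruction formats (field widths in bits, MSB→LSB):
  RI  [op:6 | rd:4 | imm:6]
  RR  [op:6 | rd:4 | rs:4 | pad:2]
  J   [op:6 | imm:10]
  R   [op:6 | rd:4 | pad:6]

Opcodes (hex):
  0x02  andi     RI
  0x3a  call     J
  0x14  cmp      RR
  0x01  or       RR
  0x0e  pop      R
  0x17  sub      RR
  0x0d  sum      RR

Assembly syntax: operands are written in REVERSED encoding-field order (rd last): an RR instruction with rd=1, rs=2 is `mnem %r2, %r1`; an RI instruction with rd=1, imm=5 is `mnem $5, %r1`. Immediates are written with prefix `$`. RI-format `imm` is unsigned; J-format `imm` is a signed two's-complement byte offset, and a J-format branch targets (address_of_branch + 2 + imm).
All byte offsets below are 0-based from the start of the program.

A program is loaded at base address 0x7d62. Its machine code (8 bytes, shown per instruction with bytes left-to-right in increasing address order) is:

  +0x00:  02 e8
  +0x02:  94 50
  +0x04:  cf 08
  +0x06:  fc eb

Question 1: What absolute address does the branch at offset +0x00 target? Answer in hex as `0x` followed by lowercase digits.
@+00  little-endian(02 e8) = 0xe802
  opcode bits[15:10]=0x3a: call/J
  imm: (w>>0)&0x3ff=0x2 → $2
  target = base 0x7d62 + off 0x00 + 2 + imm 2 = 0x7d66

0x7d66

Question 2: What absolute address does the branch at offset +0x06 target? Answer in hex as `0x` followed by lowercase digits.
+0x06: fc eb ⇒ word 0xebfc (little)
  opcode bits[15:10]=0x3a: call/J
  imm: (w>>0)&0x3ff=0x3fc (s10→-4) → $-4
  target = base 0x7d62 + off 0x06 + 2 + imm -4 = 0x7d66

0x7d66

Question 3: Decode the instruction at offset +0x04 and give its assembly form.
andi $15, %r3

+0x04: cf 08 ⇒ word 0x08cf (little)
  top 6b → 0x2 → andi [RI]
  [9:6] rd=3 = %r3
  [5:0] imm=15 = $15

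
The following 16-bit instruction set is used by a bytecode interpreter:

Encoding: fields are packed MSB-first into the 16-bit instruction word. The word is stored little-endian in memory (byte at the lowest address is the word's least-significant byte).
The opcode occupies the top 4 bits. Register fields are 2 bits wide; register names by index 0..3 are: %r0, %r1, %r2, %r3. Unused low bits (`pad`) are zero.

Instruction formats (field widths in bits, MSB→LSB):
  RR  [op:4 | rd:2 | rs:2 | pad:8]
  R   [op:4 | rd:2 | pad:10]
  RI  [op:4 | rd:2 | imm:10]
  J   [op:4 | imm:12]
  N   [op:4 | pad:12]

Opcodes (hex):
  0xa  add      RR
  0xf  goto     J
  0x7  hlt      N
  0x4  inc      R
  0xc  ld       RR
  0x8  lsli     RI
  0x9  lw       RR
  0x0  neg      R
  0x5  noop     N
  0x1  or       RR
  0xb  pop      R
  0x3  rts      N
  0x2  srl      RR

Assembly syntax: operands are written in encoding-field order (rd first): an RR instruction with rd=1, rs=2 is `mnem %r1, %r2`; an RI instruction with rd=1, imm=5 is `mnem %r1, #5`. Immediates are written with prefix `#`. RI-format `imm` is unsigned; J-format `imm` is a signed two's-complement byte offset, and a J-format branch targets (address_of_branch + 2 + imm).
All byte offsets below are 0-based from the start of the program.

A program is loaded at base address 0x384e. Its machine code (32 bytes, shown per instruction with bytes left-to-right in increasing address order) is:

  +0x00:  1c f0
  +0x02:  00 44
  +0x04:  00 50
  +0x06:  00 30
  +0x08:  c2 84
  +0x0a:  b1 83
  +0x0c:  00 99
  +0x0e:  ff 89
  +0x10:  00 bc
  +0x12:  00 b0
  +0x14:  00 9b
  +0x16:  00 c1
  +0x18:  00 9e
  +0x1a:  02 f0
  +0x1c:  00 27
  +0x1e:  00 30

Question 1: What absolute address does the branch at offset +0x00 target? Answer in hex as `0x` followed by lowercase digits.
+0x00: 1c f0 ⇒ word 0xf01c (little)
  op=0xf01c>>12=0xf ⇒ goto (J)
  imm: (w>>0)&0xfff=0x1c → #28
  target = base 0x384e + off 0x00 + 2 + imm 28 = 0x386c

0x386c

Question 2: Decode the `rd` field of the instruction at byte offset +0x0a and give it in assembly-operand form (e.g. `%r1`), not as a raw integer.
%r0

off 0x0a: read b1 83 as little → 0x83b1
  op=0x83b1>>12=0x8 ⇒ lsli (RI)
  rd: (w>>10)&0x3=0x0 → %r0
  imm: (w>>0)&0x3ff=0x3b1 → #945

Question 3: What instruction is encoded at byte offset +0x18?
[18] 00 9e → 0x9e00
  top 4b → 0x9 → lw [RR]
  rd@[11:10]=0x3 ⇒ %r3
  rs@[9:8]=0x2 ⇒ %r2

lw %r3, %r2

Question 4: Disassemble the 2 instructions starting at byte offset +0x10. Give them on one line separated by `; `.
pop %r3; pop %r0

@+10  little-endian(00 bc) = 0xbc00
  top 4b → 0xb → pop [R]
  [11:10] rd=3 = %r3
@+12  little-endian(00 b0) = 0xb000
  top 4b → 0xb → pop [R]
  [11:10] rd=0 = %r0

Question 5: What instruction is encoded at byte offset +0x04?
noop

@+04  little-endian(00 50) = 0x5000
  top 4b → 0x5 → noop [N]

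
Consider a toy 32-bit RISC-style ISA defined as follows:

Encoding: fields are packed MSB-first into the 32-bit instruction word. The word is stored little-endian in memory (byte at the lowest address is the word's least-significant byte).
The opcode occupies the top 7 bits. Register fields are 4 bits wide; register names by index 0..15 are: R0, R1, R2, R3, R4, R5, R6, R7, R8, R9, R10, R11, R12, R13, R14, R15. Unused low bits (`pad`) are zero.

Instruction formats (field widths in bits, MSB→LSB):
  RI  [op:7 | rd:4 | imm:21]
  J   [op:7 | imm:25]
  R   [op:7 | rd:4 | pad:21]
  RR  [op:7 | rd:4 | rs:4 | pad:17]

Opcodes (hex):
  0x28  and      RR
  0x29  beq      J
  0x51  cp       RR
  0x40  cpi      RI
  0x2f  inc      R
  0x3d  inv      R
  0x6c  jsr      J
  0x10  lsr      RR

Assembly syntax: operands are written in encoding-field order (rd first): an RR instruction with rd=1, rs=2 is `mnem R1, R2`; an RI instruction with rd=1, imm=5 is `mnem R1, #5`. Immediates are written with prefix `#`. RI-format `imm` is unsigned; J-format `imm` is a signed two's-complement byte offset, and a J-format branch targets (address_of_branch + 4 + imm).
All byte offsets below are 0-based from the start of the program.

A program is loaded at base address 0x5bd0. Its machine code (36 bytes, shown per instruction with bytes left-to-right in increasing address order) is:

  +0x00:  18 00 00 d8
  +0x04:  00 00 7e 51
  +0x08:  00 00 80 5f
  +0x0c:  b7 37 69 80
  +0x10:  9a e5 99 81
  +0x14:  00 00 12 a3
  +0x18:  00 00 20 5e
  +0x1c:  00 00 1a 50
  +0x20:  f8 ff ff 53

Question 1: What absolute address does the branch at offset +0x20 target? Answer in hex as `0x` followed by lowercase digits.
+0x20: f8 ff ff 53 ⇒ word 0x53fffff8 (little)
  op=0x53fffff8>>25=0x29 ⇒ beq (J)
  [24:0] imm=33554424 (s25→-8) = #-8
  target = base 0x5bd0 + off 0x20 + 4 + imm -8 = 0x5bec

0x5bec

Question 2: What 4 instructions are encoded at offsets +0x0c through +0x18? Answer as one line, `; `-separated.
@+0c  little-endian(b7 37 69 80) = 0x806937b7
  op=0x806937b7>>25=0x40 ⇒ cpi (RI)
  rd@[24:21]=0x3 ⇒ R3
  imm@[20:0]=0x937b7 ⇒ #604087
@+10  little-endian(9a e5 99 81) = 0x8199e59a
  op=0x8199e59a>>25=0x40 ⇒ cpi (RI)
  rd@[24:21]=0xc ⇒ R12
  imm@[20:0]=0x19e59a ⇒ #1697178
@+14  little-endian(00 00 12 a3) = 0xa3120000
  op=0xa3120000>>25=0x51 ⇒ cp (RR)
  rd@[24:21]=0x8 ⇒ R8
  rs@[20:17]=0x9 ⇒ R9
@+18  little-endian(00 00 20 5e) = 0x5e200000
  op=0x5e200000>>25=0x2f ⇒ inc (R)
  rd@[24:21]=0x1 ⇒ R1

cpi R3, #604087; cpi R12, #1697178; cp R8, R9; inc R1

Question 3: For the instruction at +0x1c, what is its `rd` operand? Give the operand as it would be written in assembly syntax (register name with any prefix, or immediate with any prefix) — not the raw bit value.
+0x1c: 00 00 1a 50 ⇒ word 0x501a0000 (little)
  op=0x501a0000>>25=0x28 ⇒ and (RR)
  rd@[24:21]=0x0 ⇒ R0
  rs@[20:17]=0xd ⇒ R13

R0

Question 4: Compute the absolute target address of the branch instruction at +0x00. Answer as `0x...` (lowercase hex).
0x5bec

[00] 18 00 00 d8 → 0xd8000018
  top 7b → 0x6c → jsr [J]
  imm: (w>>0)&0x1ffffff=0x18 → #24
  target = base 0x5bd0 + off 0x00 + 4 + imm 24 = 0x5bec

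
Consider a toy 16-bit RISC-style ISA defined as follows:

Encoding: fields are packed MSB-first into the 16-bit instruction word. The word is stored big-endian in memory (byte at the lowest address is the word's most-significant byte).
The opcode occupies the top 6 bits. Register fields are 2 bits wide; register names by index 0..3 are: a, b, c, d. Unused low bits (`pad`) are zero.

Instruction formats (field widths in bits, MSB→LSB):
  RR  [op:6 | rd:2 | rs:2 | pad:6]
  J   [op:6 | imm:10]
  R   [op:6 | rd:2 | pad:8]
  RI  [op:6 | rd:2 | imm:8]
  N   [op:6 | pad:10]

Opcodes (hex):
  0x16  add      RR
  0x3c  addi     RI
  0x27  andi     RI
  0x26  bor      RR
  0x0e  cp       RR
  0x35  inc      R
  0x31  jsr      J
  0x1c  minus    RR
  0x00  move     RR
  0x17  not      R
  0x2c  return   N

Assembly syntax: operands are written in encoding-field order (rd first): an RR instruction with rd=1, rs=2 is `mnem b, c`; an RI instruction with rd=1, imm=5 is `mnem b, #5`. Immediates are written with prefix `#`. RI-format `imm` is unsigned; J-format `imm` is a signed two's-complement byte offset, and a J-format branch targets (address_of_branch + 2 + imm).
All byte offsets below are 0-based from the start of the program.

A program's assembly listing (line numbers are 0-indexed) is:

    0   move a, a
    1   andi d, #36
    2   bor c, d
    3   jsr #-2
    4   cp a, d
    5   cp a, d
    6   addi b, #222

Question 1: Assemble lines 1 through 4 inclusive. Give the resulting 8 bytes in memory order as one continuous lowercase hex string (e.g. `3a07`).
line 1 (andi): pack op=0x27:6|rd=3:2|imm=36:8 = 0x9f24; big→ 9f 24
line 2 (bor): pack op=0x26:6|rd=2:2|rs=3:2|pad=0:6 = 0x9ac0; big→ 9a c0
line 3 (jsr): pack op=0x31:6|imm=-2:10 = 0xc7fe; big→ c7 fe
line 4 (cp): pack op=0xe:6|rd=0:2|rs=3:2|pad=0:6 = 0x38c0; big→ 38 c0

9f249ac0c7fe38c0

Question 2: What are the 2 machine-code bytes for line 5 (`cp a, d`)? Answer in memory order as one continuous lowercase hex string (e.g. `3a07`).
line 5 (cp): pack op=0xe:6|rd=0:2|rs=3:2|pad=0:6 = 0x38c0; big→ 38 c0

38c0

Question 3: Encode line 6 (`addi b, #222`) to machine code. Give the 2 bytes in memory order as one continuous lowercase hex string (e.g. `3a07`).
f1de

line 6 (addi): pack op=0x3c:6|rd=1:2|imm=222:8 = 0xf1de; big→ f1 de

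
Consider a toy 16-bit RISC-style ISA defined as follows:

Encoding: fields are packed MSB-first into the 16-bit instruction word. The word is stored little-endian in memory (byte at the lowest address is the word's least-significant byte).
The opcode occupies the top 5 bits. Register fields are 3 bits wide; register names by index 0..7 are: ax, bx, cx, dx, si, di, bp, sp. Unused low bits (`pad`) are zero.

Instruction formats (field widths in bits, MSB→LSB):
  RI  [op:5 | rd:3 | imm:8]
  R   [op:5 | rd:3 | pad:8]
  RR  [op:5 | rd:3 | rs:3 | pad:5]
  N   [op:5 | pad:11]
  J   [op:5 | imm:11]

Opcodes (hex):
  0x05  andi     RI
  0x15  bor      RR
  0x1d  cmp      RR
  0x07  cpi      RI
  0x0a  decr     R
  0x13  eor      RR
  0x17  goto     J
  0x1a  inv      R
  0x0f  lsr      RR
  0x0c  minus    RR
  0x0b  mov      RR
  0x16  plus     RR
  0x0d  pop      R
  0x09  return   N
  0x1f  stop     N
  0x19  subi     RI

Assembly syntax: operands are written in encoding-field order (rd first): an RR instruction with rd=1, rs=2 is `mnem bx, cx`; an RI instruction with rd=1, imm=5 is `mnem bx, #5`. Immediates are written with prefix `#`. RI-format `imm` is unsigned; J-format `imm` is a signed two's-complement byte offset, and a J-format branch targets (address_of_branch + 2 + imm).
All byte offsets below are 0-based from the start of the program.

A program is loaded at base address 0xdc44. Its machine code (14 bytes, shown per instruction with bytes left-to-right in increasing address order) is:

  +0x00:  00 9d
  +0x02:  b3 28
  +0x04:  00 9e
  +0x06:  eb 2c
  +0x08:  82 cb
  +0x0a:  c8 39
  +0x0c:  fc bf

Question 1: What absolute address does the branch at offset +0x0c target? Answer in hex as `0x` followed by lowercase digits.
[0c] fc bf → 0xbffc
  op=0xbffc>>11=0x17 ⇒ goto (J)
  [10:0] imm=2044 (s11→-4) = #-4
  target = base 0xdc44 + off 0x0c + 2 + imm -4 = 0xdc4e

0xdc4e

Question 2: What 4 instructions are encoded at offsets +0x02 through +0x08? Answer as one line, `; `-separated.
+0x02: b3 28 ⇒ word 0x28b3 (little)
  op=0x28b3>>11=0x5 ⇒ andi (RI)
  rd@[10:8]=0x0 ⇒ ax
  imm@[7:0]=0xb3 ⇒ #179
+0x04: 00 9e ⇒ word 0x9e00 (little)
  op=0x9e00>>11=0x13 ⇒ eor (RR)
  rd@[10:8]=0x6 ⇒ bp
  rs@[7:5]=0x0 ⇒ ax
+0x06: eb 2c ⇒ word 0x2ceb (little)
  op=0x2ceb>>11=0x5 ⇒ andi (RI)
  rd@[10:8]=0x4 ⇒ si
  imm@[7:0]=0xeb ⇒ #235
+0x08: 82 cb ⇒ word 0xcb82 (little)
  op=0xcb82>>11=0x19 ⇒ subi (RI)
  rd@[10:8]=0x3 ⇒ dx
  imm@[7:0]=0x82 ⇒ #130

andi ax, #179; eor bp, ax; andi si, #235; subi dx, #130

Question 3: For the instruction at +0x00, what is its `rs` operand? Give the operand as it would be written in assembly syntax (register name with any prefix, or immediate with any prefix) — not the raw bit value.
ax

+0x00: 00 9d ⇒ word 0x9d00 (little)
  op=0x9d00>>11=0x13 ⇒ eor (RR)
  rd@[10:8]=0x5 ⇒ di
  rs@[7:5]=0x0 ⇒ ax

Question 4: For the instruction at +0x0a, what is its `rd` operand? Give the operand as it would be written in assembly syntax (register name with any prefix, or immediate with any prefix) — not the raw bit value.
[0a] c8 39 → 0x39c8
  opcode bits[15:11]=0x7: cpi/RI
  rd@[10:8]=0x1 ⇒ bx
  imm@[7:0]=0xc8 ⇒ #200

bx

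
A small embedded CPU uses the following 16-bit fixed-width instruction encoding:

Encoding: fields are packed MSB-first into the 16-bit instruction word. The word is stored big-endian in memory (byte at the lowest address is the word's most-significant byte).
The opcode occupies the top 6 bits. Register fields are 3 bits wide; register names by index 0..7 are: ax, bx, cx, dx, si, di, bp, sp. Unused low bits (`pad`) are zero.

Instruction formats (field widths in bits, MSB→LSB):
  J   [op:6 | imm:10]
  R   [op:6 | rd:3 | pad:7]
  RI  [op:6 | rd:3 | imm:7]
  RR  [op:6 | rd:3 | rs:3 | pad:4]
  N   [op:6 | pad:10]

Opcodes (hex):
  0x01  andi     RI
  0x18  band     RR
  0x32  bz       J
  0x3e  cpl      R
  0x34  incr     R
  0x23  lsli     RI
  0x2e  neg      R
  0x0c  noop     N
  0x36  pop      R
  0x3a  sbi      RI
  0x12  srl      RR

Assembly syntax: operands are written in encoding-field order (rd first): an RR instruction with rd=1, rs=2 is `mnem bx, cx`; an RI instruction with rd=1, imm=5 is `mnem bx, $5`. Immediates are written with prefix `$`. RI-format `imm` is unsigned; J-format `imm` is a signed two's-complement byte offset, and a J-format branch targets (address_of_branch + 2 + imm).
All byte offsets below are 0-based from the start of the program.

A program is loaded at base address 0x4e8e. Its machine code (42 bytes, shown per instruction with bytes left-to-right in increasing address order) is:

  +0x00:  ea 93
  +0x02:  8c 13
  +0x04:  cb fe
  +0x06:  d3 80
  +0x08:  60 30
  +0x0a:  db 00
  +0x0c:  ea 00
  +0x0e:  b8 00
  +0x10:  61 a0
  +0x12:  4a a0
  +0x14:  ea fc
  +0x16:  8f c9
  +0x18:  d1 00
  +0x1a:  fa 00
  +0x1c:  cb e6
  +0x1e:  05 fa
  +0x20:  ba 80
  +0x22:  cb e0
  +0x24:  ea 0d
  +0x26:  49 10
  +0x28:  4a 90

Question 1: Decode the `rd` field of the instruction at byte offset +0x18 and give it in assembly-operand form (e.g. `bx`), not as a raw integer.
off 0x18: read d1 00 as big → 0xd100
  op=0xd100>>10=0x34 ⇒ incr (R)
  [9:7] rd=2 = cx

cx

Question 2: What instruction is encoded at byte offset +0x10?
+0x10: 61 a0 ⇒ word 0x61a0 (big)
  opcode bits[15:10]=0x18: band/RR
  rd: (w>>7)&0x7=0x3 → dx
  rs: (w>>4)&0x7=0x2 → cx

band dx, cx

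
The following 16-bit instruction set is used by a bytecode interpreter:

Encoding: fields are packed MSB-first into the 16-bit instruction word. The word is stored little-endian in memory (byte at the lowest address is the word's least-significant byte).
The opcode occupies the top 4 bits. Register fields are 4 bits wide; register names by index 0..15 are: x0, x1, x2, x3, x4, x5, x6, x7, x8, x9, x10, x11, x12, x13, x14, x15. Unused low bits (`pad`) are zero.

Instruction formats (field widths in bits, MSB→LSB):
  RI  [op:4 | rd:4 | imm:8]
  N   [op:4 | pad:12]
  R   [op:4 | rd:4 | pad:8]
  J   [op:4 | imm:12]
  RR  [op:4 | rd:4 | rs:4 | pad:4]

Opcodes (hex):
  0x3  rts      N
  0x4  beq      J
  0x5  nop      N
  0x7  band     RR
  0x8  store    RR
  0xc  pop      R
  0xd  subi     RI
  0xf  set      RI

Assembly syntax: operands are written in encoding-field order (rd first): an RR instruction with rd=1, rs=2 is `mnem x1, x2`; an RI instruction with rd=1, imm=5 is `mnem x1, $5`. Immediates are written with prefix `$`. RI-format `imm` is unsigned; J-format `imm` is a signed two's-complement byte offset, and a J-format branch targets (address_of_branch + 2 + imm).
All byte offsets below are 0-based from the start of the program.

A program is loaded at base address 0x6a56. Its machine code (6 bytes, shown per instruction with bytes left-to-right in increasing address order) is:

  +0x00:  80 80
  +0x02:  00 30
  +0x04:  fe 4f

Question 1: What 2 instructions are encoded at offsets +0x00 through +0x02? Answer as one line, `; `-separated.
store x0, x8; rts

off 0x00: read 80 80 as little → 0x8080
  op=0x8080>>12=0x8 ⇒ store (RR)
  rd: (w>>8)&0xf=0x0 → x0
  rs: (w>>4)&0xf=0x8 → x8
off 0x02: read 00 30 as little → 0x3000
  op=0x3000>>12=0x3 ⇒ rts (N)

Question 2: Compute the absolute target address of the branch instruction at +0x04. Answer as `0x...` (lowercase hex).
0x6a5a

[04] fe 4f → 0x4ffe
  opcode bits[15:12]=0x4: beq/J
  imm: (w>>0)&0xfff=0xffe (s12→-2) → $-2
  target = base 0x6a56 + off 0x04 + 2 + imm -2 = 0x6a5a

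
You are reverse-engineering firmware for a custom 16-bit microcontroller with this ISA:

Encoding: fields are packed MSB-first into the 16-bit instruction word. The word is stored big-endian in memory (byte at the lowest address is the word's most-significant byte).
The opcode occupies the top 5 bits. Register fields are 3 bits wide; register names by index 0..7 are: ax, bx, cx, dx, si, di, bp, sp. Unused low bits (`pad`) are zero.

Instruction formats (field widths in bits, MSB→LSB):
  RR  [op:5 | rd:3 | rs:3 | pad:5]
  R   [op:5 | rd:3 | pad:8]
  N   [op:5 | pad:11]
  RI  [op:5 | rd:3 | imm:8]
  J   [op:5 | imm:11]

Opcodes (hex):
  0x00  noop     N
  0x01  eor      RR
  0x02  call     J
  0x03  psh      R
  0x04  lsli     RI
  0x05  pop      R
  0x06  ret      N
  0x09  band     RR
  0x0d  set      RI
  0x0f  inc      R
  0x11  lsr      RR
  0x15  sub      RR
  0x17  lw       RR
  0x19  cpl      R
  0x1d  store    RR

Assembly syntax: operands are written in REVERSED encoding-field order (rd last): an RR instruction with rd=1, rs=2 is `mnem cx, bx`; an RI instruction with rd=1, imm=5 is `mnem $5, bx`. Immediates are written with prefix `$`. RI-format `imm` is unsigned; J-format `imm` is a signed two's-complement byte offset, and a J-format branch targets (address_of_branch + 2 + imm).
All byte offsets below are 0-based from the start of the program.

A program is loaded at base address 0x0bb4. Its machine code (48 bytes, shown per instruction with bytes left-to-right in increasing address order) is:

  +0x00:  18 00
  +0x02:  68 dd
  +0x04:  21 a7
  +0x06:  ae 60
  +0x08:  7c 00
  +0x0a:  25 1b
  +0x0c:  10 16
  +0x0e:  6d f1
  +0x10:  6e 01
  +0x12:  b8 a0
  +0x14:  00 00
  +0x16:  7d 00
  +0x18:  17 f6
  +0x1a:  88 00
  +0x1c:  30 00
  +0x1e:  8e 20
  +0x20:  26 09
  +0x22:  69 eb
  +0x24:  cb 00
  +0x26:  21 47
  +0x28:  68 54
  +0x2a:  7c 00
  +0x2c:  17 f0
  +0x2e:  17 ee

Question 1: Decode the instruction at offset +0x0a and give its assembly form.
@+0a  big-endian(25 1b) = 0x251b
  op=0x251b>>11=0x4 ⇒ lsli (RI)
  [10:8] rd=5 = di
  [7:0] imm=27 = $27

lsli $27, di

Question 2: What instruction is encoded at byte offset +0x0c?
off 0x0c: read 10 16 as big → 0x1016
  op=0x1016>>11=0x2 ⇒ call (J)
  [10:0] imm=22 = $22

call $22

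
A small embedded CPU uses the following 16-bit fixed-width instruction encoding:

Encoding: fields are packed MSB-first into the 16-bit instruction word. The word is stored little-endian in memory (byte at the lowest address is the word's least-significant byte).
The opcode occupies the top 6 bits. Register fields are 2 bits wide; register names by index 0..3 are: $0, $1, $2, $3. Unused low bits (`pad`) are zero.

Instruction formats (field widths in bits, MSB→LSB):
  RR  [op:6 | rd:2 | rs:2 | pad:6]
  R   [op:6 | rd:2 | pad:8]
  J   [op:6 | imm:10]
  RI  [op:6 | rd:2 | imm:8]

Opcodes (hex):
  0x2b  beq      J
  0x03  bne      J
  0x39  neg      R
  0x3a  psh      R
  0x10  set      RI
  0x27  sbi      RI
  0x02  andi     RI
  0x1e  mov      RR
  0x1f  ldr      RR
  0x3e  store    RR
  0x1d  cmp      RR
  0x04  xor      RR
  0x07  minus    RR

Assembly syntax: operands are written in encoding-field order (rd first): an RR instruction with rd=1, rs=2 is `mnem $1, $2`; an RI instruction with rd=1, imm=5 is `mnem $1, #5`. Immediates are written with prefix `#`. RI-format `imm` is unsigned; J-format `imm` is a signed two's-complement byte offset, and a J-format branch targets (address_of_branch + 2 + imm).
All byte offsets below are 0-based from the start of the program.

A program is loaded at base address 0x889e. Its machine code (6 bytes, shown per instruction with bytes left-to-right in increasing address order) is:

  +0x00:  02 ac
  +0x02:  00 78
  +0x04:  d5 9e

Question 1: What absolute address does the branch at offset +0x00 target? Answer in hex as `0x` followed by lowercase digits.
@+00  little-endian(02 ac) = 0xac02
  op=0xac02>>10=0x2b ⇒ beq (J)
  imm: (w>>0)&0x3ff=0x2 → #2
  target = base 0x889e + off 0x00 + 2 + imm 2 = 0x88a2

0x88a2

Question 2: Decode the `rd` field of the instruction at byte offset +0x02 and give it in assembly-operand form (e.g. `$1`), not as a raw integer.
+0x02: 00 78 ⇒ word 0x7800 (little)
  op=0x7800>>10=0x1e ⇒ mov (RR)
  [9:8] rd=0 = $0
  [7:6] rs=0 = $0

$0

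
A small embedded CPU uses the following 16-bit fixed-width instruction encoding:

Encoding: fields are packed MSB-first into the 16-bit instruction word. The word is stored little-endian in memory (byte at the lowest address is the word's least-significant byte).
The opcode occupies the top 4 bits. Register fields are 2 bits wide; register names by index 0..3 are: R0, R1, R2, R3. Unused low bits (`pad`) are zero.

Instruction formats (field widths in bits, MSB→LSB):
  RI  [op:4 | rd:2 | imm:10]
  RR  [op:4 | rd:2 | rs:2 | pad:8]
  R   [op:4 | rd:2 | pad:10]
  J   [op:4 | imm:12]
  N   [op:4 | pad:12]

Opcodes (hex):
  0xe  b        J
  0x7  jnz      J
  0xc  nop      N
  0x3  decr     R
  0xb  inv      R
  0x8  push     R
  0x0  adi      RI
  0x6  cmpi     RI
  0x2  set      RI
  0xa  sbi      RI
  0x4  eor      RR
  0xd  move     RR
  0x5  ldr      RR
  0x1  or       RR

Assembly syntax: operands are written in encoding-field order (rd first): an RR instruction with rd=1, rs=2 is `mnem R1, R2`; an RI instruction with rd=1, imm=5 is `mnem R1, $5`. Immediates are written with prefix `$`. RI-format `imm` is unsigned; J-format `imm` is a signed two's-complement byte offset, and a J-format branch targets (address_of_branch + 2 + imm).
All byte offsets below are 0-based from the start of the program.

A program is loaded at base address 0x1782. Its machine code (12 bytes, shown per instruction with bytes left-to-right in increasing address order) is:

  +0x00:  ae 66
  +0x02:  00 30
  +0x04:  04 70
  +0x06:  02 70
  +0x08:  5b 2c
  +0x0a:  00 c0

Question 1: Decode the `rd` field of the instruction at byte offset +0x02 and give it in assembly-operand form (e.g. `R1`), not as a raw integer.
off 0x02: read 00 30 as little → 0x3000
  opcode bits[15:12]=0x3: decr/R
  [11:10] rd=0 = R0

R0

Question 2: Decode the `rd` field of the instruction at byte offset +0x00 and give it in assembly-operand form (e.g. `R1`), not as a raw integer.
R1

+0x00: ae 66 ⇒ word 0x66ae (little)
  top 4b → 0x6 → cmpi [RI]
  [11:10] rd=1 = R1
  [9:0] imm=686 = $686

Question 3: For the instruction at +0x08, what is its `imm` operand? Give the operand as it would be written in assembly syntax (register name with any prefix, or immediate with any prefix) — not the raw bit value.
$91

[08] 5b 2c → 0x2c5b
  top 4b → 0x2 → set [RI]
  [11:10] rd=3 = R3
  [9:0] imm=91 = $91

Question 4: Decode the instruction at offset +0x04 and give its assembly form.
jnz $4

+0x04: 04 70 ⇒ word 0x7004 (little)
  opcode bits[15:12]=0x7: jnz/J
  imm@[11:0]=0x4 ⇒ $4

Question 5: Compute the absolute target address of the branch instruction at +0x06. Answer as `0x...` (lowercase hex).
+0x06: 02 70 ⇒ word 0x7002 (little)
  top 4b → 0x7 → jnz [J]
  imm: (w>>0)&0xfff=0x2 → $2
  target = base 0x1782 + off 0x06 + 2 + imm 2 = 0x178c

0x178c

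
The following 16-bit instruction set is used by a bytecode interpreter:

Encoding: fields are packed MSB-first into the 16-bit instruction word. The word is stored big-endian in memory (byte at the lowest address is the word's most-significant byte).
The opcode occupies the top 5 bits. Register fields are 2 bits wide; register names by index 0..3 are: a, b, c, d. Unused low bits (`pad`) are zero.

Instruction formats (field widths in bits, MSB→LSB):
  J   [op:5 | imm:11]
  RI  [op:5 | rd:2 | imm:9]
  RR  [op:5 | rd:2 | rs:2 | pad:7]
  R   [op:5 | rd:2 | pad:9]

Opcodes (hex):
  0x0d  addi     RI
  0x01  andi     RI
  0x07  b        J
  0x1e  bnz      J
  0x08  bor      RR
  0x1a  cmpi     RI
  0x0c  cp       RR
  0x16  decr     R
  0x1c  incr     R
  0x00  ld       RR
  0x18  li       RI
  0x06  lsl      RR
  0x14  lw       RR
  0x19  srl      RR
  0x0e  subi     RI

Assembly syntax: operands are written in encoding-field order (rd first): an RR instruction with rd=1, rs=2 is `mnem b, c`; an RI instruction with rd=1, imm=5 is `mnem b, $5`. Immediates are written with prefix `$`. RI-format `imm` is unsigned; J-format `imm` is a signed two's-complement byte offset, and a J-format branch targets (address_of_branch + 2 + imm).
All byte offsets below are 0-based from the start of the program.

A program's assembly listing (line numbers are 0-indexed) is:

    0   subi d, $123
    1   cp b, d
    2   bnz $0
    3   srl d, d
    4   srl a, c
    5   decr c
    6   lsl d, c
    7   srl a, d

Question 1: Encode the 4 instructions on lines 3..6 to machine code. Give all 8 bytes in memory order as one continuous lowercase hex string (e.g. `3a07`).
L3: srl op=0x19:5|rd=3:2|rs=3:2|pad=0:7 ⇒ 0xcf80 ⇒ big cf 80
L4: srl op=0x19:5|rd=0:2|rs=2:2|pad=0:7 ⇒ 0xc900 ⇒ big c9 00
L5: decr op=0x16:5|rd=2:2|pad=0:9 ⇒ 0xb400 ⇒ big b4 00
L6: lsl op=0x6:5|rd=3:2|rs=2:2|pad=0:7 ⇒ 0x3700 ⇒ big 37 00

cf80c900b4003700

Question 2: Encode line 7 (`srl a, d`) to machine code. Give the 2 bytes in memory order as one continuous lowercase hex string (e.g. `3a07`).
c980

L7: srl op=0x19:5|rd=0:2|rs=3:2|pad=0:7 ⇒ 0xc980 ⇒ big c9 80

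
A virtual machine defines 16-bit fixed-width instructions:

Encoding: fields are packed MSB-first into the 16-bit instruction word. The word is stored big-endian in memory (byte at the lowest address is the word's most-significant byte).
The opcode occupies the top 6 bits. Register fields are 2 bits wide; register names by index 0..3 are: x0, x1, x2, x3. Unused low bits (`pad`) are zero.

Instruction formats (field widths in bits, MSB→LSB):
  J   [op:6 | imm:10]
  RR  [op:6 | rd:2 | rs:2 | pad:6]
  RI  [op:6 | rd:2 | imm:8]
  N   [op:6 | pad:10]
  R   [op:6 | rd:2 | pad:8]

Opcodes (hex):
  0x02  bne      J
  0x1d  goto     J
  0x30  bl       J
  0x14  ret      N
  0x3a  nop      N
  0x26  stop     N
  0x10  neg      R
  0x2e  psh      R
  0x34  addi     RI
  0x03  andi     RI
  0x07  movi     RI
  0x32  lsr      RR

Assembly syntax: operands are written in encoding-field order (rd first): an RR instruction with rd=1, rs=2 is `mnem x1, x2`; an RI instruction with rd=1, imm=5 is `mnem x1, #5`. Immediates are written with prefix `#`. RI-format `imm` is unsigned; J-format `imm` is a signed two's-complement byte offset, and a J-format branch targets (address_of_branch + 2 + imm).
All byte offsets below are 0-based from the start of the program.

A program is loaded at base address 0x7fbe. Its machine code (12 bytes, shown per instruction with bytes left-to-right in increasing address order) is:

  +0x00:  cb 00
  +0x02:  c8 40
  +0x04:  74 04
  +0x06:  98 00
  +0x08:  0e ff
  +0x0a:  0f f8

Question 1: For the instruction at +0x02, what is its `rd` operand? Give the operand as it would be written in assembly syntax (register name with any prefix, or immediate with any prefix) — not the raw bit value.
x0

[02] c8 40 → 0xc840
  op=0xc840>>10=0x32 ⇒ lsr (RR)
  rd@[9:8]=0x0 ⇒ x0
  rs@[7:6]=0x1 ⇒ x1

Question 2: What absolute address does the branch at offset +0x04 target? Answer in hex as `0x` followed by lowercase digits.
0x7fc8

off 0x04: read 74 04 as big → 0x7404
  top 6b → 0x1d → goto [J]
  imm: (w>>0)&0x3ff=0x4 → #4
  target = base 0x7fbe + off 0x04 + 2 + imm 4 = 0x7fc8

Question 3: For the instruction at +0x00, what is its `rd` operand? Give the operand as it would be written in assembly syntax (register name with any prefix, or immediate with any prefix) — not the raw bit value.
+0x00: cb 00 ⇒ word 0xcb00 (big)
  op=0xcb00>>10=0x32 ⇒ lsr (RR)
  rd@[9:8]=0x3 ⇒ x3
  rs@[7:6]=0x0 ⇒ x0

x3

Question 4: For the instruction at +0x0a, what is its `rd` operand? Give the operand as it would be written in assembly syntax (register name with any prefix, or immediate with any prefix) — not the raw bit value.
x3

+0x0a: 0f f8 ⇒ word 0x0ff8 (big)
  op=0x0ff8>>10=0x3 ⇒ andi (RI)
  rd: (w>>8)&0x3=0x3 → x3
  imm: (w>>0)&0xff=0xf8 → #248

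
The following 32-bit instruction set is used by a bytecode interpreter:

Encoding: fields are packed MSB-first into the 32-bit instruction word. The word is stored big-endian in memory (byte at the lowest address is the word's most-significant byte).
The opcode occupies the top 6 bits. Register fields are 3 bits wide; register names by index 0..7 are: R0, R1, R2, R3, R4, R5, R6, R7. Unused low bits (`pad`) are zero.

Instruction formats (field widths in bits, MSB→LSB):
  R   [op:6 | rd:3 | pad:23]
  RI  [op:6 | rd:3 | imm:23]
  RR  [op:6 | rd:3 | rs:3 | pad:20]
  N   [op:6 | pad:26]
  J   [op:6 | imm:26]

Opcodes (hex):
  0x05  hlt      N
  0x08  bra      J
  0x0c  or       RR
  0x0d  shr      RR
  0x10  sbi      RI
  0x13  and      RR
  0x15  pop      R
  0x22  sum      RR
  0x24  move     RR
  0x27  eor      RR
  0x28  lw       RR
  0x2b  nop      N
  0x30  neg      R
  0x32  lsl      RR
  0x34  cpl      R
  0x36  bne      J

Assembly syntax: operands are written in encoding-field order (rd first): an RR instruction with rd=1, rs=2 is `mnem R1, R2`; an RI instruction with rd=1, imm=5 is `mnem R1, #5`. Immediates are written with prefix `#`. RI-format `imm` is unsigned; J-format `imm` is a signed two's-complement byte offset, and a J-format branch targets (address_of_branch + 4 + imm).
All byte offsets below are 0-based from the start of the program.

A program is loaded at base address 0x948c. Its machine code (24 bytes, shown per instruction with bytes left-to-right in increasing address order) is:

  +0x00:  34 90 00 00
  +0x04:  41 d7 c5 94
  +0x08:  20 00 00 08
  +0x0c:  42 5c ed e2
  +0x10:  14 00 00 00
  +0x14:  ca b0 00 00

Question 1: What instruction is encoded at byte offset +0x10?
+0x10: 14 00 00 00 ⇒ word 0x14000000 (big)
  op=0x14000000>>26=0x5 ⇒ hlt (N)

hlt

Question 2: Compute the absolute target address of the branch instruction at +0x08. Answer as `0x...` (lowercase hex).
+0x08: 20 00 00 08 ⇒ word 0x20000008 (big)
  top 6b → 0x8 → bra [J]
  [25:0] imm=8 = #8
  target = base 0x948c + off 0x08 + 4 + imm 8 = 0x94a0

0x94a0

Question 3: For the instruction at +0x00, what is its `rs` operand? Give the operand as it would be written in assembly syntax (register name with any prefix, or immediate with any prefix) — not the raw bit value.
R1

off 0x00: read 34 90 00 00 as big → 0x34900000
  opcode bits[31:26]=0xd: shr/RR
  rd@[25:23]=0x1 ⇒ R1
  rs@[22:20]=0x1 ⇒ R1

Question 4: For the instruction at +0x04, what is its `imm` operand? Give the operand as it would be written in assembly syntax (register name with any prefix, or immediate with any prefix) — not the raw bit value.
[04] 41 d7 c5 94 → 0x41d7c594
  top 6b → 0x10 → sbi [RI]
  rd: (w>>23)&0x7=0x3 → R3
  imm: (w>>0)&0x7fffff=0x57c594 → #5752212

#5752212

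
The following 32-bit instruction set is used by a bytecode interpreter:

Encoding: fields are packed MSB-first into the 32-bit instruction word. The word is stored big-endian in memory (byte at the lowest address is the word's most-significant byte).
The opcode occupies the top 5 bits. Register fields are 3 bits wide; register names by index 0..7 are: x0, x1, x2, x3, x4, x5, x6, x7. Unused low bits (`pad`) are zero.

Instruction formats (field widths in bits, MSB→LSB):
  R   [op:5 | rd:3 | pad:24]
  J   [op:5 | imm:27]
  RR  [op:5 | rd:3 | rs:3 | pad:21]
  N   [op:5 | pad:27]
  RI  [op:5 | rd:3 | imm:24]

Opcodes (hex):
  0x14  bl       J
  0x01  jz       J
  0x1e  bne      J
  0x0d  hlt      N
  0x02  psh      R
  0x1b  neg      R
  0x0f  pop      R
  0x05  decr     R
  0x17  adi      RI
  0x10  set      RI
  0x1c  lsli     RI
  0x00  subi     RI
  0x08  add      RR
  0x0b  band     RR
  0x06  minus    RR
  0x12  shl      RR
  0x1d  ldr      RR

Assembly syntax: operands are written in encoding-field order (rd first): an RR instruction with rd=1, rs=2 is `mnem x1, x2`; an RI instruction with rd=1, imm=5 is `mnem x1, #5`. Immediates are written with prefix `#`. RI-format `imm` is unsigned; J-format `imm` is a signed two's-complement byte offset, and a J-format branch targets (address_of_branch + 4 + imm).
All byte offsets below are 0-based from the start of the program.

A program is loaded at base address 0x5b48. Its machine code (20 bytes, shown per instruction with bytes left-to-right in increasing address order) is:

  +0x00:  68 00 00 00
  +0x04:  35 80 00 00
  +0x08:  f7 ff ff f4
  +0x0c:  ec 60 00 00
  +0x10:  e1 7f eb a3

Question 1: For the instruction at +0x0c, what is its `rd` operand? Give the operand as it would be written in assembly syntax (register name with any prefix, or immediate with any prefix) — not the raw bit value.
x4

@+0c  big-endian(ec 60 00 00) = 0xec600000
  opcode bits[31:27]=0x1d: ldr/RR
  rd: (w>>24)&0x7=0x4 → x4
  rs: (w>>21)&0x7=0x3 → x3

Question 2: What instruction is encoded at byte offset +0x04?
minus x5, x4

+0x04: 35 80 00 00 ⇒ word 0x35800000 (big)
  op=0x35800000>>27=0x6 ⇒ minus (RR)
  [26:24] rd=5 = x5
  [23:21] rs=4 = x4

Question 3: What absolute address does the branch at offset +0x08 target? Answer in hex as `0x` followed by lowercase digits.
off 0x08: read f7 ff ff f4 as big → 0xf7fffff4
  top 5b → 0x1e → bne [J]
  [26:0] imm=134217716 (s27→-12) = #-12
  target = base 0x5b48 + off 0x08 + 4 + imm -12 = 0x5b48

0x5b48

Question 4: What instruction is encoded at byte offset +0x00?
@+00  big-endian(68 00 00 00) = 0x68000000
  top 5b → 0xd → hlt [N]

hlt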